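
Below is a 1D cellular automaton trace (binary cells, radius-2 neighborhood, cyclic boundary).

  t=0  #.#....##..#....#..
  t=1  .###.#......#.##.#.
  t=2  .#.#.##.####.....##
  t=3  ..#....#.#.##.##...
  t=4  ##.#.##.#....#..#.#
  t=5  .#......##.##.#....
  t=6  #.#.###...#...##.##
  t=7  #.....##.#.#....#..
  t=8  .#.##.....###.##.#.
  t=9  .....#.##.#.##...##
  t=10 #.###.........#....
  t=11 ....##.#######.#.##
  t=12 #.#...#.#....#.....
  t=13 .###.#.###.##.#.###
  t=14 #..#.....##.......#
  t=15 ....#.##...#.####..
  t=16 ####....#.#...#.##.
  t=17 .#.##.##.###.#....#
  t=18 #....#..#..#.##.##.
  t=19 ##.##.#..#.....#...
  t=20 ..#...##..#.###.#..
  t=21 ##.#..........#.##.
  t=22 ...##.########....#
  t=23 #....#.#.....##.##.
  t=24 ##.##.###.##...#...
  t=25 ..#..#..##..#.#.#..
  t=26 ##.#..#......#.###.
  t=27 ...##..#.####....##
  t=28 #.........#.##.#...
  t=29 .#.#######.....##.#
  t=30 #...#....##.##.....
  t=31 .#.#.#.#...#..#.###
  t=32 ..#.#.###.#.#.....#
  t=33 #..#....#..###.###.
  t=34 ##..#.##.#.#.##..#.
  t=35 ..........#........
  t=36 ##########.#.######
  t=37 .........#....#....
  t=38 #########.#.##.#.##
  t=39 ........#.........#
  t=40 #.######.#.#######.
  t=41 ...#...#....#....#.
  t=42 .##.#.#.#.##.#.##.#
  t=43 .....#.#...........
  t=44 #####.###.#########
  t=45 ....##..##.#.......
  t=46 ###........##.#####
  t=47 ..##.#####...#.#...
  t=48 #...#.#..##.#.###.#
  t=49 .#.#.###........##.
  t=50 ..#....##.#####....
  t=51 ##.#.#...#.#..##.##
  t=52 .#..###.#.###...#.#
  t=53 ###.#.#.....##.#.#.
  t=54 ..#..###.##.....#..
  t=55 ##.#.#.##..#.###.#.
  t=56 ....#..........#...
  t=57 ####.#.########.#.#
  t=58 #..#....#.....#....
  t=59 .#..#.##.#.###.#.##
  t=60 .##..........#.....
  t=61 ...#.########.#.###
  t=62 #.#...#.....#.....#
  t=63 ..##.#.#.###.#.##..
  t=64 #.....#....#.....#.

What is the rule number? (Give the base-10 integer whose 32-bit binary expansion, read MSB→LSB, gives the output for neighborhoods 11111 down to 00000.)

  nb #####: next=.  (t=11,i=9, bit31=0)
  nb ####.: next=.  (t=2,i=10, bit30=0)
  nb ###.#: next=#  (t=1,i=3, bit29=1)
  nb ###..: next=#  (t=2,i=11, bit28=1)
  nb ##.##: next=#  (t=2,i=7, bit27=1)
  nb ##.#.: next=.  (t=1,i=4, bit26=0)
  nb ##..#: next=.  (t=0,i=9, bit25=0)
  nb ##...: next=#  (t=2,i=12, bit24=1)
  nb #.###: next=.  (t=2,i=8, bit23=0)
  nb #.##.: next=.  (t=1,i=14, bit22=0)
  nb #.#.#: next=.  (t=2,i=1, bit21=0)
  nb #.#..: next=#  (t=0,i=2, bit20=1)
  nb #..##: next=.  (t=1,i=0, bit19=0)
  nb #..#.: next=.  (t=0,i=10, bit18=0)
  nb #...#: next=.  (t=6,i=8, bit17=0)
  nb #....: next=.  (t=0,i=4, bit16=0)
  nb .####: next=#  (t=2,i=9, bit15=1)
  nb .###.: next=.  (t=1,i=2, bit14=0)
  nb .##.#: next=.  (t=1,i=15, bit13=0)
  nb .##..: next=.  (t=0,i=8, bit12=0)
  nb .#.##: next=.  (t=1,i=13, bit11=0)
  nb .#.#.: next=#  (t=0,i=1, bit10=1)
  nb .#..#: next=#  (t=0,i=17, bit9=1)
  nb .#...: next=#  (t=0,i=3, bit8=1)
  nb ..###: next=#  (t=1,i=1, bit7=1)
  nb ..##.: next=.  (t=0,i=7, bit6=0)
  nb ..#.#: next=.  (t=0,i=0, bit5=0)
  nb ..#..: next=.  (t=0,i=11, bit4=0)
  nb ...##: next=.  (t=0,i=6, bit3=0)
  nb ...#.: next=#  (t=0,i=15, bit2=1)
  nb ....#: next=#  (t=0,i=5, bit1=1)
  nb .....: next=#  (t=1,i=8, bit0=1)
  bits 00111001000100001000011110000111 = 957384583

957384583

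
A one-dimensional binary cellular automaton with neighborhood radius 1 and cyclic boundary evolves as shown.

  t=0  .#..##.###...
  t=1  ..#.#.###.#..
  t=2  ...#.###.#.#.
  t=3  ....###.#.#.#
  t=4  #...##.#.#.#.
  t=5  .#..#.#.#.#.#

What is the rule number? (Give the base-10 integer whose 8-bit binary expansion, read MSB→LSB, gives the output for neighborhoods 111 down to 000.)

184

  nb ###: next=#  (t=0,i=8, bit7=1)
  nb ##.: next=.  (t=0,i=5, bit6=0)
  nb #.#: next=#  (t=0,i=6, bit5=1)
  nb #..: next=#  (t=0,i=2, bit4=1)
  nb .##: next=#  (t=0,i=4, bit3=1)
  nb .#.: next=.  (t=0,i=1, bit2=0)
  nb ..#: next=.  (t=0,i=0, bit1=0)
  nb ...: next=.  (t=0,i=11, bit0=0)
  bits 10111000 = 184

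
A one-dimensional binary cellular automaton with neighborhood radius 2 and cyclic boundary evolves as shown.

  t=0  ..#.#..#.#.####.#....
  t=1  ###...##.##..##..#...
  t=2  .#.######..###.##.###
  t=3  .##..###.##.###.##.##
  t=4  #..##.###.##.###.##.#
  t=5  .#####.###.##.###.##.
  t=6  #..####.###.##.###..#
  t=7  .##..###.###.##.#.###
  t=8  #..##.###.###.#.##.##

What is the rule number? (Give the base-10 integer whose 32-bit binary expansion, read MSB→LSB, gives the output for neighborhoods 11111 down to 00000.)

  #####|#  b31=1 t=2,i=5
  ####.|#  b30=1 t=0,i=13
  ###.#|#  b29=1 t=0,i=14
  ###..|.  b28=0 t=1,i=2
  ##.##|#  b27=1 t=1,i=8
  ##.#.|.  b26=0 t=0,i=15
  ##..#|#  b25=1 t=1,i=11
  ##...|#  b24=1 t=1,i=3
  #.###|.  b23=0 t=0,i=11
  #.##.|.  b22=0 t=1,i=9
  #.#.#|#  b21=1 t=0,i=9
  #.#..|.  b20=0 t=0,i=4
  #..##|#  b19=1 t=1,i=12
  #..#.|#  b18=1 t=0,i=6
  #...#|#  b17=1 t=1,i=4
  #....|.  b16=0 t=0,i=18
  .####|.  b15=0 t=0,i=12
  .###.|#  b14=1 t=1,i=1
  .##.#|#  b13=1 t=1,i=7
  .##..|.  b12=0 t=1,i=10
  .#.##|#  b11=1 t=0,i=10
  .#.#.|.  b10=0 t=0,i=3
  .#..#|.  b9=0 t=0,i=5
  .#...|#  b8=1 t=0,i=17
  ..###|.  b7=0 t=1,i=0
  ..##.|#  b6=1 t=1,i=6
  ..#.#|#  b5=1 t=0,i=2
  ..#..|.  b4=0 t=1,i=17
  ...##|#  b3=1 t=1,i=5
  ...#.|#  b2=1 t=0,i=1
  ....#|#  b1=1 t=0,i=0
  .....|.  b0=0 t=0,i=19
  bits 11101011001011100110100101101110 = 3945687406

3945687406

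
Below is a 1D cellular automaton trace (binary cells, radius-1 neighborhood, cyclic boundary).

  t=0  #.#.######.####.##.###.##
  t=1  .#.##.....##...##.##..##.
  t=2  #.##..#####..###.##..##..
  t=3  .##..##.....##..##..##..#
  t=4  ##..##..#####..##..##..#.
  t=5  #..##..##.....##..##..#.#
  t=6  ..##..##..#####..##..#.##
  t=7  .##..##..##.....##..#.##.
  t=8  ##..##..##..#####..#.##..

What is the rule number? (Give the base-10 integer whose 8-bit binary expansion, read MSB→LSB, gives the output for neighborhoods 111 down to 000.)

43

  [7] ### => .  t=0,i=5
  [6] ##. => .  t=0,i=0
  [5] #.# => #  t=0,i=1
  [4] #.. => .  t=1,i=5
  [3] .## => #  t=0,i=4
  [2] .#. => .  t=0,i=2
  [1] ..# => #  t=1,i=0
  [0] ... => #  t=1,i=6
  bits 00101011 = 43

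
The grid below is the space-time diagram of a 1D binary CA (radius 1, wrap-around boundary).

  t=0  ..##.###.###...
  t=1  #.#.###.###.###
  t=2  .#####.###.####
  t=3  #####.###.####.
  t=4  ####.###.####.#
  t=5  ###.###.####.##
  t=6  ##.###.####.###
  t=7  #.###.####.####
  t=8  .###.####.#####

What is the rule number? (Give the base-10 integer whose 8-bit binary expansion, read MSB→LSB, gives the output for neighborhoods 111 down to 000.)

  nb ###: next=#  (t=0,i=6, bit7=1)
  nb ##.: next=.  (t=0,i=3, bit6=0)
  nb #.#: next=#  (t=0,i=4, bit5=1)
  nb #..: next=#  (t=0,i=12, bit4=1)
  nb .##: next=#  (t=0,i=2, bit3=1)
  nb .#.: next=#  (t=1,i=2, bit2=1)
  nb ..#: next=.  (t=0,i=1, bit1=0)
  nb ...: next=#  (t=0,i=0, bit0=1)
  bits 10111101 = 189

189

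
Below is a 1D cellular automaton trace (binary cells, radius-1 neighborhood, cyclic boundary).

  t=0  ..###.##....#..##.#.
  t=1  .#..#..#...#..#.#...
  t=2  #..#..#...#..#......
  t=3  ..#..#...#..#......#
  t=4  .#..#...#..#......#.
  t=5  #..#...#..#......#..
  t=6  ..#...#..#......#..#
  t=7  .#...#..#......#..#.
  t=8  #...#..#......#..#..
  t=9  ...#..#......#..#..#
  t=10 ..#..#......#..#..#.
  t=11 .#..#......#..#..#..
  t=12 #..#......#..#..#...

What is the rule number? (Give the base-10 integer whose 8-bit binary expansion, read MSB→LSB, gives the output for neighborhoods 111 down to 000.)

66

  ### -> .   bit 7 = 0  t=0,i=3
  ##. -> #   bit 6 = 1  t=0,i=4
  #.# -> .   bit 5 = 0  t=0,i=5
  #.. -> .   bit 4 = 0  t=0,i=8
  .## -> .   bit 3 = 0  t=0,i=2
  .#. -> .   bit 2 = 0  t=0,i=12
  ..# -> #   bit 1 = 1  t=0,i=1
  ... -> .   bit 0 = 0  t=0,i=0
  bits 01000010 = 66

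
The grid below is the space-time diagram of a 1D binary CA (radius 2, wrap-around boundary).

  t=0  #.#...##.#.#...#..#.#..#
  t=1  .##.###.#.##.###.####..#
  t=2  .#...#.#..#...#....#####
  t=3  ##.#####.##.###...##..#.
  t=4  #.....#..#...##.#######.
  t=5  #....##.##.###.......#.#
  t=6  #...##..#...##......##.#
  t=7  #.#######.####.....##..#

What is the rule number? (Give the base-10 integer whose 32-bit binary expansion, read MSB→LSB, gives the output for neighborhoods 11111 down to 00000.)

  [31] ##### => .  t=2,i=21
  [30] ####. => #  t=1,i=19
  [29] ###.# => .  t=1,i=6
  [28] ###.. => #  t=1,i=20
  [27] ##.## => .  t=1,i=3
  [26] ##.#. => #  t=0,i=1
  [25] ##..# => #  t=1,i=21
  [24] ##... => .  t=3,i=15
  [23] #.### => .  t=1,i=4
  [22] #.##. => #  t=1,i=1
  [21] #.#.# => .  t=0,i=9
  [20] #.#.. => #  t=0,i=2
  [19] #..## => .  t=0,i=22
  [18] #..#. => #  t=0,i=17
  [17] #...# => #  t=0,i=4
  [16] #.... => .  t=2,i=16
  [15] .#### => .  t=1,i=18
  [14] .###. => #  t=1,i=5
  [13] .##.# => .  t=0,i=0
  [12] .##.. => #  t=3,i=19
  [11] .#.## => .  t=1,i=0
  [10] .#.#. => #  t=0,i=10
  [9] .#..# => .  t=0,i=16
  [8] .#... => .  t=0,i=3
  [7] ..### => #  t=2,i=19
  [6] ..##. => #  t=0,i=6
  [5] ..#.# => #  t=0,i=18
  [4] ..#.. => #  t=0,i=15
  [3] ...## => #  t=0,i=5
  [2] ...#. => #  t=0,i=14
  [1] ....# => .  t=2,i=17
  [0] ..... => .  t=4,i=3
  bits 01010110010101100101010011111100 = 1448498428

1448498428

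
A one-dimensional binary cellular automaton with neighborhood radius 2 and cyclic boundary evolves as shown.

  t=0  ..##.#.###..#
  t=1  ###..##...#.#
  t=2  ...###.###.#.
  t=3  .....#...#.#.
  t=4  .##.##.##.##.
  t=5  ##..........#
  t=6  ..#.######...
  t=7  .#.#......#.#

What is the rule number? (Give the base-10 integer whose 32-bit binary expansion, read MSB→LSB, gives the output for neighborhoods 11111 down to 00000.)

591007317

  ##### -> .   bit 31 = 0  t=6,i=6
  ####. -> .   bit 30 = 0  t=1,i=1
  ###.# -> #   bit 29 = 1  t=2,i=5
  ###.. -> .   bit 28 = 0  t=0,i=9
  ##.## -> .   bit 27 = 0  t=2,i=6
  ##.#. -> .   bit 26 = 0  t=0,i=4
  ##..# -> #   bit 25 = 1  t=0,i=10
  ##... -> #   bit 24 = 1  t=1,i=7
  #.### -> .   bit 23 = 0  t=0,i=7
  #.##. -> .   bit 22 = 0  t=4,i=4
  #.#.# -> #   bit 21 = 1  t=0,i=5
  #.#.. -> #   bit 20 = 1  t=2,i=11
  #..## -> #   bit 19 = 1  t=0,i=1
  #..#. -> .   bit 18 = 0  t=0,i=11
  #...# -> #   bit 17 = 1  t=1,i=8
  #.... -> .   bit 16 = 0  t=2,i=0
  .#### -> .   bit 15 = 0  t=1,i=0
  .###. -> .   bit 14 = 0  t=0,i=8
  .##.# -> .   bit 13 = 0  t=0,i=3
  .##.. -> .   bit 12 = 0  t=1,i=6
  .#.## -> #   bit 11 = 1  t=0,i=6
  .#.#. -> #   bit 10 = 1  t=3,i=10
  .#..# -> #   bit 9 = 1  t=0,i=0
  .#... -> .   bit 8 = 0  t=2,i=12
  ..### -> .   bit 7 = 0  t=2,i=3
  ..##. -> #   bit 6 = 1  t=0,i=2
  ..#.# -> .   bit 5 = 0  t=1,i=10
  ..#.. -> #   bit 4 = 1  t=0,i=12
  ...## -> .   bit 3 = 0  t=2,i=2
  ...#. -> #   bit 2 = 1  t=1,i=9
  ....# -> .   bit 1 = 0  t=2,i=1
  ..... -> #   bit 0 = 1  t=3,i=1
  bits 00100011001110100000111001010101 = 591007317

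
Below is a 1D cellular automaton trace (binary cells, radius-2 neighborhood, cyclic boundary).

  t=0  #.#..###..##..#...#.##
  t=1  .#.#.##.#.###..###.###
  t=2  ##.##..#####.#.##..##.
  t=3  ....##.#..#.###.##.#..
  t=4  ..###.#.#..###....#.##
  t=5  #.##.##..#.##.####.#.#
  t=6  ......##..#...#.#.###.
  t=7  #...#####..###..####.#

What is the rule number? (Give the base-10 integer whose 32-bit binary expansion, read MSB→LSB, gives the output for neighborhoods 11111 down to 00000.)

1201888206

  [31] ##### => .  t=2,i=9
  [30] ####. => #  t=2,i=10
  [29] ###.# => .  t=0,i=0
  [28] ###.. => .  t=0,i=7
  [27] ##.## => .  t=1,i=18
  [26] ##.#. => #  t=0,i=1
  [25] ##..# => #  t=0,i=8
  [24] ##... => #  t=4,i=14
  [23] #.### => #  t=0,i=20
  [22] #.##. => .  t=1,i=5
  [21] #.#.# => #  t=1,i=1
  [20] #.#.. => .  t=0,i=2
  [19] #..## => .  t=0,i=4
  [18] #..#. => .  t=0,i=13
  [17] #...# => #  t=0,i=16
  [16] #.... => #  t=3,i=21
  [15] .#### => .  t=2,i=8
  [14] .###. => #  t=0,i=6
  [13] .##.# => .  t=1,i=6
  [12] .##.. => #  t=0,i=11
  [11] .#.## => #  t=0,i=19
  [10] .#.#. => .  t=1,i=2
  [9] .#..# => #  t=0,i=3
  [8] .#... => #  t=0,i=15
  [7] ..### => #  t=0,i=5
  [6] ..##. => #  t=0,i=10
  [5] ..#.# => .  t=0,i=18
  [4] ..#.. => .  t=0,i=14
  [3] ...## => #  t=3,i=3
  [2] ...#. => #  t=0,i=17
  [1] ....# => #  t=3,i=2
  [0] ..... => .  t=3,i=0
  bits 01000111101000110101101111001110 = 1201888206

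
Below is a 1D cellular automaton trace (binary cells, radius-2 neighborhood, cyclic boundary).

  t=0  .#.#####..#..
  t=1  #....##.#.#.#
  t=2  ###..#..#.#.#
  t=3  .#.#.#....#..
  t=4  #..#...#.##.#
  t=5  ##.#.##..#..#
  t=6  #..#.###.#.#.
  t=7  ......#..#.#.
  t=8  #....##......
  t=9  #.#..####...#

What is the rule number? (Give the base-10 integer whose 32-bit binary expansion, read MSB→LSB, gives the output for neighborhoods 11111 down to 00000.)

  [31] ##### => #  t=0,i=5
  [30] ####. => #  t=0,i=6
  [29] ###.# => .  t=5,i=1
  [28] ###.. => .  t=0,i=7
  [27] ##.## => .  t=4,i=11
  [26] ##.#. => .  t=1,i=7
  [25] ##..# => #  t=0,i=8
  [24] ##... => #  t=1,i=1
  [23] #.### => .  t=0,i=3
  [22] #.##. => #  t=1,i=12
  [21] #.#.# => #  t=1,i=8
  [20] #.#.. => .  t=3,i=5
  [19] #..## => #  t=5,i=11
  [18] #..#. => .  t=0,i=9
  [17] #...# => #  t=0,i=12
  [16] #.... => #  t=1,i=2
  [15] .#### => .  t=0,i=4
  [14] .###. => #  t=5,i=0
  [13] .##.# => .  t=1,i=6
  [12] .##.. => #  t=1,i=0
  [11] .#.## => .  t=0,i=2
  [10] .#.#. => .  t=1,i=9
  [9] .#..# => .  t=2,i=6
  [8] .#... => .  t=0,i=11
  [7] ..### => .  t=5,i=12
  [6] ..##. => #  t=1,i=5
  [5] ..#.# => .  t=0,i=1
  [4] ..#.. => #  t=0,i=10
  [3] ...## => .  t=1,i=4
  [2] ...#. => #  t=0,i=0
  [1] ....# => .  t=1,i=3
  [0] ..... => .  t=7,i=1
  bits 11000011011010110101000001010100 = 3278590036

3278590036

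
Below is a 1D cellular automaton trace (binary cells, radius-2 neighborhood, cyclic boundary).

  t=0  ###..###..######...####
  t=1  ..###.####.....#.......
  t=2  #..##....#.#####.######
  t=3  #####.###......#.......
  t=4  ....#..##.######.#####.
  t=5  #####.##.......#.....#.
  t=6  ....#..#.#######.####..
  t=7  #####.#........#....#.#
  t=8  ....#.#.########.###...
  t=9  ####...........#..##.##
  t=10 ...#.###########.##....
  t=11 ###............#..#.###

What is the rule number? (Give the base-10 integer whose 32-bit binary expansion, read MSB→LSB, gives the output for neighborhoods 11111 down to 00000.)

  [31] ##### => .  t=0,i=0
  [30] ####. => .  t=0,i=1
  [29] ###.# => #  t=1,i=4
  [28] ###.. => #  t=0,i=2
  [27] ##.## => .  t=1,i=5
  [26] ##.#. => .  t=7,i=5
  [25] ##..# => #  t=0,i=3
  [24] ##... => .  t=0,i=16
  [23] #.### => .  t=1,i=6
  [22] #.##. => .  t=5,i=6
  [21] #.#.# => .  t=8,i=6
  [20] #.#.. => #  t=7,i=6
  [19] #..## => #  t=0,i=4
  [18] #..#. => #  t=6,i=6
  [17] #...# => .  t=0,i=17
  [16] #.... => #  t=1,i=11
  [15] .#### => .  t=0,i=11
  [14] .###. => #  t=0,i=6
  [13] .##.# => .  t=4,i=8
  [12] .##.. => #  t=2,i=4
  [11] .#.## => .  t=2,i=10
  [10] .#.#. => .  t=8,i=5
  [9] .#..# => .  t=4,i=5
  [8] .#... => .  t=1,i=16
  [7] ..### => .  t=0,i=5
  [6] ..##. => #  t=2,i=3
  [5] ..#.# => .  t=2,i=9
  [4] ..#.. => #  t=1,i=15
  [3] ...## => .  t=0,i=18
  [2] ...#. => #  t=1,i=14
  [1] ....# => #  t=1,i=0
  [0] ..... => #  t=1,i=12
  bits 00110010000111010101000001010111 = 840781911

840781911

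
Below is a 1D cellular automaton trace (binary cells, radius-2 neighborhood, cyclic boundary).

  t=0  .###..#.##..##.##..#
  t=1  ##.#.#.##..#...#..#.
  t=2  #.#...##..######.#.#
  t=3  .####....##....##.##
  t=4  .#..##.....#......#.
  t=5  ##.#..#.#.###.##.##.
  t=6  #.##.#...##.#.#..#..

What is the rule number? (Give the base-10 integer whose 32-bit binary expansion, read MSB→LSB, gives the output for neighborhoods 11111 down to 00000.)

903743893

  #####|.  b31=0 t=2,i=12
  ####.|.  b30=0 t=2,i=14
  ###.#|#  b29=1 t=2,i=15
  ###..|#  b28=1 t=0,i=3
  ##.##|.  b27=0 t=0,i=14
  ##.#.|#  b26=1 t=1,i=2
  ##..#|.  b25=0 t=0,i=4
  ##...|#  b24=1 t=3,i=5
  #.###|#  b23=1 t=0,i=1
  #.##.|#  b22=1 t=0,i=8
  #.#.#|.  b21=0 t=1,i=3
  #.#..|#  b20=1 t=2,i=2
  #..##|#  b19=1 t=0,i=11
  #..#.|#  b18=1 t=0,i=5
  #...#|#  b17=1 t=1,i=13
  #....|.  b16=0 t=3,i=6
  .####|.  b15=0 t=2,i=11
  .###.|.  b14=0 t=0,i=2
  .##.#|.  b13=0 t=0,i=13
  .##..|.  b12=0 t=0,i=9
  .#.##|#  b11=1 t=0,i=0
  .#.#.|.  b10=0 t=1,i=4
  .#..#|.  b9=0 t=1,i=16
  .#...|#  b8=1 t=1,i=12
  ..###|#  b7=1 t=2,i=10
  ..##.|.  b6=0 t=0,i=12
  ..#.#|.  b5=0 t=0,i=6
  ..#..|#  b4=1 t=1,i=11
  ...##|.  b3=0 t=2,i=5
  ...#.|#  b2=1 t=1,i=14
  ....#|.  b1=0 t=3,i=7
  .....|#  b0=1 t=4,i=8
  bits 00110101110111100000100110010101 = 903743893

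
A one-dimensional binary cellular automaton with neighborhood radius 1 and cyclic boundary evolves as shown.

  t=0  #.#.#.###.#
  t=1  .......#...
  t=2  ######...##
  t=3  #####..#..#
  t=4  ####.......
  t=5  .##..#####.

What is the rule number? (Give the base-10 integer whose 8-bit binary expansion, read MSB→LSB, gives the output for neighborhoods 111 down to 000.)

129

  nb ###: next=#  (t=0,i=7, bit7=1)
  nb ##.: next=.  (t=0,i=0, bit6=0)
  nb #.#: next=.  (t=0,i=1, bit5=0)
  nb #..: next=.  (t=1,i=8, bit4=0)
  nb .##: next=.  (t=0,i=6, bit3=0)
  nb .#.: next=.  (t=0,i=2, bit2=0)
  nb ..#: next=.  (t=1,i=6, bit1=0)
  nb ...: next=#  (t=1,i=0, bit0=1)
  bits 10000001 = 129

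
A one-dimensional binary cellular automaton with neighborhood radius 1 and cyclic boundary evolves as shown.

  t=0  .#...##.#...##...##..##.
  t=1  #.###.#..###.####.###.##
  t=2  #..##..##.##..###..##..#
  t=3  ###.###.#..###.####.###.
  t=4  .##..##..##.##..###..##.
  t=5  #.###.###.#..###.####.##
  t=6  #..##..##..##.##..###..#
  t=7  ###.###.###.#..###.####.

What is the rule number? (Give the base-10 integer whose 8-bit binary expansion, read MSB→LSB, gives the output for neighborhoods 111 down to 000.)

  ###|#  b7=1 t=1,i=3
  ##.|#  b6=1 t=0,i=6
  #.#|.  b5=0 t=0,i=7
  #..|#  b4=1 t=0,i=2
  .##|.  b3=0 t=0,i=5
  .#.|.  b2=0 t=0,i=1
  ..#|#  b1=1 t=0,i=0
  ...|#  b0=1 t=0,i=3
  bits 11010011 = 211

211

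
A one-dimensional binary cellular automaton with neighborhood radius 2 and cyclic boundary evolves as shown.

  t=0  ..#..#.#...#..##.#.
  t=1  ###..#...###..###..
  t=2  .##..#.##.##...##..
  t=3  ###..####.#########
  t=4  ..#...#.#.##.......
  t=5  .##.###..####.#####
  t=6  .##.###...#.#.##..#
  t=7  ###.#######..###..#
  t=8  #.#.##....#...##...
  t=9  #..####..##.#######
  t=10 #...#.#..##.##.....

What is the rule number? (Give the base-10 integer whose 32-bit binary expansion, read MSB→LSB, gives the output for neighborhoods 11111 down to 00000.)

901970045

  #####|.  b31=0 t=3,i=0
  ####.|.  b30=0 t=3,i=1
  ###.#|#  b29=1 t=3,i=8
  ###..|#  b28=1 t=1,i=2
  ##.##|.  b27=0 t=2,i=9
  ##.#.|#  b26=1 t=0,i=16
  ##..#|.  b25=0 t=1,i=3
  ##...|#  b24=1 t=2,i=12
  #.###|#  b23=1 t=3,i=10
  #.##.|#  b22=1 t=2,i=7
  #.#.#|.  b21=0 t=4,i=8
  #.#..|.  b20=0 t=0,i=7
  #..##|.  b19=0 t=0,i=13
  #..#.|.  b18=0 t=0,i=4
  #...#|#  b17=1 t=0,i=0
  #....|.  b16=0 t=4,i=13
  .####|#  b15=1 t=3,i=6
  .###.|#  b14=1 t=1,i=1
  .##.#|#  b13=1 t=0,i=15
  .##..|#  b12=1 t=2,i=2
  .#.##|#  b11=1 t=2,i=6
  .#.#.|.  b10=0 t=0,i=6
  .#..#|.  b9=0 t=0,i=3
  .#...|.  b8=0 t=0,i=8
  ..###|.  b7=0 t=1,i=0
  ..##.|#  b6=1 t=0,i=14
  ..#.#|#  b5=1 t=0,i=5
  ..#..|#  b4=1 t=0,i=2
  ...##|#  b3=1 t=1,i=8
  ...#.|#  b2=1 t=0,i=1
  ....#|.  b1=0 t=4,i=0
  .....|#  b0=1 t=4,i=14
  bits 00110101110000101111100001111101 = 901970045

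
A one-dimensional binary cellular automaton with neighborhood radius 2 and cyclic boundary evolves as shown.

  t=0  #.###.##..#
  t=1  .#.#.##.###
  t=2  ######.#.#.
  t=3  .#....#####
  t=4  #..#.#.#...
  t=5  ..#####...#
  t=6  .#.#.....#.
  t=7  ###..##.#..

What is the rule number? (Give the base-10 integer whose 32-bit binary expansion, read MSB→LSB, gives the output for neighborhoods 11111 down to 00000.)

  #####|.  b31=0 t=2,i=2
  ####.|.  b30=0 t=2,i=4
  ###.#|.  b29=0 t=0,i=4
  ###..|.  b28=0 t=5,i=6
  ##.##|#  b27=1 t=0,i=1
  ##.#.|#  b26=1 t=1,i=0
  ##..#|#  b25=1 t=0,i=8
  ##...|.  b24=0 t=5,i=7
  #.###|.  b23=0 t=0,i=2
  #.##.|#  b22=1 t=0,i=6
  #.#.#|#  b21=1 t=1,i=1
  #.#..|.  b20=0 t=3,i=1
  #..##|#  b19=1 t=0,i=9
  #..#.|#  b18=1 t=4,i=2
  #...#|.  b17=0 t=4,i=9
  #....|#  b16=1 t=3,i=3
  .####|#  b15=1 t=2,i=1
  .###.|#  b14=1 t=0,i=3
  .##.#|.  b13=0 t=0,i=0
  .##..|.  b12=0 t=0,i=7
  .#.##|#  b11=1 t=1,i=4
  .#.#.|#  b10=1 t=1,i=2
  .#..#|.  b9=0 t=4,i=1
  .#...|.  b8=0 t=3,i=2
  ..###|.  b7=0 t=3,i=6
  ..##.|#  b6=1 t=0,i=10
  ..#.#|#  b5=1 t=4,i=3
  ..#..|.  b4=0 t=4,i=0
  ...##|#  b3=1 t=3,i=5
  ...#.|#  b2=1 t=4,i=10
  ....#|.  b1=0 t=3,i=4
  .....|#  b0=1 t=6,i=6
  bits 00001110011011011100110001101101 = 242076781

242076781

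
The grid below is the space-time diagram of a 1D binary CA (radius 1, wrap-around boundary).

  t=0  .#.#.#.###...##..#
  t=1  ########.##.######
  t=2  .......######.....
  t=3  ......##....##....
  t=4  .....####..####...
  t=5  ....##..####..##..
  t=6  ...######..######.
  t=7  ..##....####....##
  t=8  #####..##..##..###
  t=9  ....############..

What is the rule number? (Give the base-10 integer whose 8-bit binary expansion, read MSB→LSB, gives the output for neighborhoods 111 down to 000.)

126

  ### -> .   bit 7 = 0  t=0,i=8
  ##. -> #   bit 6 = 1  t=0,i=9
  #.# -> #   bit 5 = 1  t=0,i=0
  #.. -> #   bit 4 = 1  t=0,i=10
  .## -> #   bit 3 = 1  t=0,i=7
  .#. -> #   bit 2 = 1  t=0,i=1
  ..# -> #   bit 1 = 1  t=0,i=12
  ... -> .   bit 0 = 0  t=0,i=11
  bits 01111110 = 126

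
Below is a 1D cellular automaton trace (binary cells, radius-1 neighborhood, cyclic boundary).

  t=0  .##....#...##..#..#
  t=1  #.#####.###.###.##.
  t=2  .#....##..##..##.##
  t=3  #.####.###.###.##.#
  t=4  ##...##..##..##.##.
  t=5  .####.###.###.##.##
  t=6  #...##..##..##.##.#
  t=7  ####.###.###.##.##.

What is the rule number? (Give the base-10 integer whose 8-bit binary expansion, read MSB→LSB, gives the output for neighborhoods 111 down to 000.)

  [7] ### => .  t=1,i=3
  [6] ##. => #  t=0,i=2
  [5] #.# => #  t=0,i=0
  [4] #.. => #  t=0,i=3
  [3] .## => .  t=0,i=1
  [2] .#. => .  t=0,i=7
  [1] ..# => #  t=0,i=6
  [0] ... => #  t=0,i=4
  bits 01110011 = 115

115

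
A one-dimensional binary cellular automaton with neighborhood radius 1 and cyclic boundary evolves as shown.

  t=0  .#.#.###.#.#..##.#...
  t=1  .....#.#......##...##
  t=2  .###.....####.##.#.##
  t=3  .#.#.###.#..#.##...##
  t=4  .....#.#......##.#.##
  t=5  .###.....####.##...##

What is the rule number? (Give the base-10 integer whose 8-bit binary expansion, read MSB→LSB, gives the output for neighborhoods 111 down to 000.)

  ### -> .   bit 7 = 0  t=0,i=6
  ##. -> #   bit 6 = 1  t=0,i=7
  #.# -> .   bit 5 = 0  t=0,i=2
  #.. -> .   bit 4 = 0  t=0,i=12
  .## -> #   bit 3 = 1  t=0,i=5
  .#. -> .   bit 2 = 0  t=0,i=1
  ..# -> .   bit 1 = 0  t=0,i=0
  ... -> #   bit 0 = 1  t=0,i=19
  bits 01001001 = 73

73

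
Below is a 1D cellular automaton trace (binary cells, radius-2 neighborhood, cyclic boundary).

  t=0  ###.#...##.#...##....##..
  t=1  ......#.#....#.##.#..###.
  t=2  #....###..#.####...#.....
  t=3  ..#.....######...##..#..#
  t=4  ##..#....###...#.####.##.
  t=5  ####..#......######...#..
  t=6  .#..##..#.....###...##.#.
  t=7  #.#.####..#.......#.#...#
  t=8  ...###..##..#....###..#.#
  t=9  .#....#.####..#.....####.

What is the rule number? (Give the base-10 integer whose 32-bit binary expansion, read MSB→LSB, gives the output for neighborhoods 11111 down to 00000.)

2194120292

  [31] ##### => #  t=3,i=10
  [30] ####. => .  t=2,i=14
  [29] ###.# => .  t=0,i=2
  [28] ###.. => .  t=1,i=23
  [27] ##.## => .  t=4,i=21
  [26] ##.#. => .  t=0,i=3
  [25] ##..# => #  t=0,i=23
  [24] ##... => .  t=0,i=17
  [23] #.### => #  t=2,i=12
  [22] #.##. => #  t=1,i=15
  [21] #.#.# => .  t=7,i=2
  [20] #.#.. => .  t=0,i=4
  [19] #..## => .  t=0,i=24
  [18] #..#. => #  t=2,i=9
  [17] #...# => #  t=0,i=6
  [16] #.... => #  t=0,i=18
  [15] .#### => #  t=2,i=13
  [14] .###. => .  t=0,i=1
  [13] .##.# => .  t=0,i=9
  [12] .##.. => #  t=0,i=16
  [11] .#.## => #  t=1,i=14
  [10] .#.#. => #  t=1,i=7
  [9] .#..# => #  t=1,i=19
  [8] .#... => .  t=0,i=5
  [7] ..### => .  t=0,i=0
  [6] ..##. => #  t=0,i=8
  [5] ..#.# => #  t=1,i=6
  [4] ..#.. => .  t=2,i=0
  [3] ...## => .  t=0,i=7
  [2] ...#. => #  t=1,i=5
  [1] ....# => .  t=0,i=19
  [0] ..... => .  t=1,i=1
  bits 10000010110001111001111001100100 = 2194120292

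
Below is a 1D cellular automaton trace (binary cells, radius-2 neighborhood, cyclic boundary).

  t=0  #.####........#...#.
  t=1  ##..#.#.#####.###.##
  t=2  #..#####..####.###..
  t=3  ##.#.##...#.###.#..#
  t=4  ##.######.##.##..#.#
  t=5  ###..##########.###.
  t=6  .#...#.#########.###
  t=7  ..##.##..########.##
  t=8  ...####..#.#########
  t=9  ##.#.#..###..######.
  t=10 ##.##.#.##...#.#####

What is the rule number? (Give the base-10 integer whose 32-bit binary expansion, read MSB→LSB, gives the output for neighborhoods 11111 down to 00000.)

3915808691

  nb #####: next=#  (t=1,i=10, bit31=1)
  nb ####.: next=#  (t=0,i=4, bit30=1)
  nb ###.#: next=#  (t=1,i=12, bit29=1)
  nb ###..: next=.  (t=0,i=5, bit28=0)
  nb ##.##: next=#  (t=1,i=13, bit27=1)
  nb ##.#.: next=.  (t=3,i=2, bit26=0)
  nb ##..#: next=.  (t=1,i=2, bit25=0)
  nb ##...: next=#  (t=0,i=6, bit24=1)
  nb #.###: next=.  (t=0,i=2, bit23=0)
  nb #.##.: next=#  (t=3,i=5, bit22=1)
  nb #.#.#: next=#  (t=0,i=0, bit21=1)
  nb #.#..: next=.  (t=3,i=16, bit20=0)
  nb #..##: next=.  (t=2,i=2, bit19=0)
  nb #..#.: next=#  (t=1,i=3, bit18=1)
  nb #...#: next=#  (t=0,i=16, bit17=1)
  nb #....: next=.  (t=0,i=7, bit16=0)
  nb .####: next=.  (t=0,i=3, bit15=0)
  nb .###.: next=#  (t=1,i=15, bit14=1)
  nb .##.#: next=#  (t=4,i=11, bit13=1)
  nb .##..: next=#  (t=3,i=6, bit12=1)
  nb .#.##: next=#  (t=0,i=1, bit11=1)
  nb .#.#.: next=#  (t=0,i=19, bit10=1)
  nb .#..#: next=#  (t=2,i=1, bit9=1)
  nb .#...: next=#  (t=0,i=15, bit8=1)
  nb ..###: next=#  (t=2,i=3, bit7=1)
  nb ..##.: next=.  (t=7,i=2, bit6=0)
  nb ..#.#: next=#  (t=0,i=18, bit5=1)
  nb ..#..: next=#  (t=0,i=14, bit4=1)
  nb ...##: next=.  (t=8,i=2, bit3=0)
  nb ...#.: next=.  (t=0,i=13, bit2=0)
  nb ....#: next=#  (t=0,i=12, bit1=1)
  nb .....: next=#  (t=0,i=8, bit0=1)
  bits 11101001011001100111111110110011 = 3915808691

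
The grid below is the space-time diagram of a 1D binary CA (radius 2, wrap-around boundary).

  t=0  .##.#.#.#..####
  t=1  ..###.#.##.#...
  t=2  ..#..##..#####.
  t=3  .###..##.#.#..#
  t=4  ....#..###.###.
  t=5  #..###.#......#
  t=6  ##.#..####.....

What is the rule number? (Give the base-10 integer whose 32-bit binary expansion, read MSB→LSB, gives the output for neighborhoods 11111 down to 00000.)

2268410772

  nb #####: next=#  (t=2,i=11, bit31=1)
  nb ####.: next=.  (t=0,i=13, bit30=0)
  nb ###.#: next=.  (t=0,i=14, bit29=0)
  nb ###..: next=.  (t=2,i=13, bit28=0)
  nb ##.##: next=.  (t=0,i=0, bit27=0)
  nb ##.#.: next=#  (t=0,i=3, bit26=1)
  nb ##..#: next=#  (t=2,i=7, bit25=1)
  nb ##...: next=#  (t=2,i=14, bit24=1)
  nb #.###: next=.  (t=3,i=1, bit23=0)
  nb #.##.: next=.  (t=0,i=1, bit22=0)
  nb #.#.#: next=#  (t=0,i=4, bit21=1)
  nb #.#..: next=#  (t=0,i=8, bit20=1)
  nb #..##: next=.  (t=0,i=10, bit19=0)
  nb #..#.: next=#  (t=3,i=13, bit18=1)
  nb #...#: next=.  (t=2,i=0, bit17=0)
  nb #....: next=#  (t=1,i=13, bit16=1)
  nb .####: next=.  (t=0,i=12, bit15=0)
  nb .###.: next=.  (t=1,i=3, bit14=0)
  nb .##.#: next=#  (t=0,i=2, bit13=1)
  nb .##..: next=#  (t=2,i=6, bit12=1)
  nb .#.##: next=.  (t=1,i=7, bit11=0)
  nb .#.#.: next=.  (t=0,i=5, bit10=0)
  nb .#..#: next=#  (t=0,i=9, bit9=1)
  nb .#...: next=#  (t=1,i=12, bit8=1)
  nb ..###: next=#  (t=0,i=11, bit7=1)
  nb ..##.: next=.  (t=2,i=5, bit6=0)
  nb ..#.#: next=.  (t=3,i=14, bit5=0)
  nb ..#..: next=#  (t=2,i=2, bit4=1)
  nb ...##: next=.  (t=1,i=1, bit3=0)
  nb ...#.: next=#  (t=2,i=1, bit2=1)
  nb ....#: next=.  (t=1,i=0, bit1=0)
  nb .....: next=.  (t=1,i=14, bit0=0)
  bits 10000111001101010011001110010100 = 2268410772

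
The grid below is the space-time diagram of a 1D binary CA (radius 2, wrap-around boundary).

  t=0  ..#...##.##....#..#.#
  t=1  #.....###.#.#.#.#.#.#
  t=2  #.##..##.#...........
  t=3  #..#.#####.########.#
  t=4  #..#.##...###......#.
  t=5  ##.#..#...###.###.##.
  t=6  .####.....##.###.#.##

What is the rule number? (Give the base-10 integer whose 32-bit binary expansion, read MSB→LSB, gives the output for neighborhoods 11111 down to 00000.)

479851237

  [31] ##### => .  t=3,i=7
  [30] ####. => .  t=3,i=8
  [29] ###.# => .  t=1,i=8
  [28] ###.. => #  t=4,i=12
  [27] ##.## => #  t=0,i=8
  [26] ##.#. => #  t=1,i=9
  [25] ##..# => .  t=2,i=4
  [24] ##... => .  t=0,i=11
  [23] #.### => #  t=3,i=5
  [22] #.##. => .  t=0,i=9
  [21] #.#.# => .  t=1,i=10
  [20] #.#.. => #  t=0,i=20
  [19] #..## => #  t=2,i=5
  [18] #..#. => .  t=0,i=1
  [17] #...# => .  t=0,i=4
  [16] #.... => #  t=0,i=12
  [15] .#### => #  t=3,i=6
  [14] .###. => #  t=1,i=7
  [13] .##.# => #  t=0,i=7
  [12] .##.. => #  t=0,i=10
  [11] .#.## => .  t=1,i=19
  [10] .#.#. => .  t=0,i=19
  [9] .#..# => #  t=0,i=0
  [8] .#... => .  t=0,i=3
  [7] ..### => #  t=1,i=6
  [6] ..##. => #  t=0,i=6
  [5] ..#.# => #  t=0,i=18
  [4] ..#.. => .  t=0,i=2
  [3] ...## => .  t=0,i=5
  [2] ...#. => #  t=0,i=14
  [1] ....# => .  t=0,i=13
  [0] ..... => #  t=1,i=3
  bits 00011100100110011111001011100101 = 479851237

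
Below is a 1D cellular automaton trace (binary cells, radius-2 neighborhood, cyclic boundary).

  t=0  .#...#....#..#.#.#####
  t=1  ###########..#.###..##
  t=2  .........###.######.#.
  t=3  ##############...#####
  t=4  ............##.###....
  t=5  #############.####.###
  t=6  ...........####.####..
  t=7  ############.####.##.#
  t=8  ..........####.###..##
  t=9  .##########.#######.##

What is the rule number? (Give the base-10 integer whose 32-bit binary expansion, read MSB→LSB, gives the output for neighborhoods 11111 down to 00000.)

  nb #####: next=.  (t=0,i=19, bit31=0)
  nb ####.: next=#  (t=0,i=20, bit30=1)
  nb ###.#: next=#  (t=0,i=21, bit29=1)
  nb ###..: next=#  (t=1,i=10, bit28=1)
  nb ##.##: next=#  (t=2,i=12, bit27=1)
  nb ##.#.: next=#  (t=0,i=0, bit26=1)
  nb ##..#: next=#  (t=1,i=11, bit25=1)
  nb ##...: next=.  (t=3,i=14, bit24=0)
  nb #.###: next=#  (t=0,i=17, bit23=1)
  nb #.##.: next=.  (t=7,i=18, bit22=0)
  nb #.#.#: next=#  (t=0,i=15, bit21=1)
  nb #.#..: next=#  (t=0,i=1, bit20=1)
  nb #..##: next=.  (t=1,i=19, bit19=0)
  nb #..#.: next=.  (t=0,i=12, bit18=0)
  nb #...#: next=#  (t=0,i=3, bit17=1)
  nb #....: next=#  (t=0,i=7, bit16=1)
  nb .####: next=.  (t=0,i=18, bit15=0)
  nb .###.: next=#  (t=1,i=16, bit14=1)
  nb .##.#: next=.  (t=4,i=13, bit13=0)
  nb .##..: next=#  (t=8,i=21, bit12=1)
  nb .#.##: next=#  (t=0,i=16, bit11=1)
  nb .#.#.: next=.  (t=0,i=14, bit10=0)
  nb .#..#: next=.  (t=0,i=11, bit9=0)
  nb .#...: next=#  (t=0,i=2, bit8=1)
  nb ..###: next=#  (t=1,i=20, bit7=1)
  nb ..##.: next=#  (t=4,i=12, bit6=1)
  nb ..#.#: next=#  (t=0,i=13, bit5=1)
  nb ..#..: next=#  (t=0,i=5, bit4=1)
  nb ...##: next=#  (t=2,i=8, bit3=1)
  nb ...#.: next=#  (t=0,i=4, bit2=1)
  nb ....#: next=#  (t=0,i=8, bit1=1)
  nb .....: next=#  (t=2,i=1, bit0=1)
  bits 01111110101100110101100111111111 = 2125683199

2125683199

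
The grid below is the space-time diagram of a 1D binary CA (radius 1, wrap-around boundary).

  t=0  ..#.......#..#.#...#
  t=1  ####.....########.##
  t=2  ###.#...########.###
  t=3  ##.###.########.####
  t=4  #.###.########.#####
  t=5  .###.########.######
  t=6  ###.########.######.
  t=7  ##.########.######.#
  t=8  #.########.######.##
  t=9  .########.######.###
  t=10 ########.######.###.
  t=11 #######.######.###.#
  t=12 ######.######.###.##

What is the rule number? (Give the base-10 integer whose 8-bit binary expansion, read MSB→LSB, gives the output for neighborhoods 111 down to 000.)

190

  nb ###: next=#  (t=1,i=0, bit7=1)
  nb ##.: next=.  (t=1,i=3, bit6=0)
  nb #.#: next=#  (t=0,i=14, bit5=1)
  nb #..: next=#  (t=0,i=0, bit4=1)
  nb .##: next=#  (t=1,i=9, bit3=1)
  nb .#.: next=#  (t=0,i=2, bit2=1)
  nb ..#: next=#  (t=0,i=1, bit1=1)
  nb ...: next=.  (t=0,i=4, bit0=0)
  bits 10111110 = 190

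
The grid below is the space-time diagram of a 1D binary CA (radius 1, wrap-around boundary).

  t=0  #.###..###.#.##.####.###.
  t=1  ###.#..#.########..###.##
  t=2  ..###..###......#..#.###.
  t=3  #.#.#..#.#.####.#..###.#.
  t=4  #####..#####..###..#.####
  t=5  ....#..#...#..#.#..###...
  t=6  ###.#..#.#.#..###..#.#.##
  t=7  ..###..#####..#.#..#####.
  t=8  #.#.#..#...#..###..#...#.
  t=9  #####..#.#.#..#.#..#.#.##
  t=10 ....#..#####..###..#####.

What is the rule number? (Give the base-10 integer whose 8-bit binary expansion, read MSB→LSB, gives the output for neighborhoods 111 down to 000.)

109

  [7] ### => .  t=0,i=3
  [6] ##. => #  t=0,i=4
  [5] #.# => #  t=0,i=1
  [4] #.. => .  t=0,i=5
  [3] .## => #  t=0,i=2
  [2] .#. => #  t=0,i=0
  [1] ..# => .  t=0,i=6
  [0] ... => #  t=2,i=0
  bits 01101101 = 109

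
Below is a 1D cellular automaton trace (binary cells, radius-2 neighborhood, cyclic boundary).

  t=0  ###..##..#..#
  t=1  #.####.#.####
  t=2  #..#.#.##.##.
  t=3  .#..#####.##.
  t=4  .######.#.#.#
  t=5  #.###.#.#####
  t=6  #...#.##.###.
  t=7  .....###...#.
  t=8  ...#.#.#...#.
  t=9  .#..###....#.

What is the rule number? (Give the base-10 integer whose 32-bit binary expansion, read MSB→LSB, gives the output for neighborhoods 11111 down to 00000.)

2993204946

  [31] ##### => #  t=1,i=11
  [30] ####. => .  t=0,i=1
  [29] ###.# => #  t=1,i=0
  [28] ###.. => #  t=0,i=2
  [27] ##.## => .  t=1,i=1
  [26] ##.#. => .  t=1,i=6
  [25] ##..# => #  t=0,i=3
  [24] ##... => .  t=7,i=8
  [23] #.### => .  t=1,i=2
  [22] #.##. => #  t=2,i=7
  [21] #.#.# => #  t=1,i=7
  [20] #.#.. => .  t=2,i=0
  [19] #..## => #  t=0,i=4
  [18] #..#. => .  t=0,i=8
  [17] #...# => .  t=6,i=2
  [16] #.... => .  t=7,i=0
  [15] .#### => #  t=0,i=0
  [14] .###. => .  t=5,i=3
  [13] .##.# => #  t=2,i=8
  [12] .##.. => .  t=0,i=6
  [11] .#.## => #  t=1,i=8
  [10] .#.#. => #  t=2,i=4
  [9] .#..# => #  t=0,i=10
  [8] .#... => .  t=6,i=1
  [7] ..### => #  t=0,i=12
  [6] ..##. => #  t=0,i=5
  [5] ..#.# => .  t=2,i=3
  [4] ..#.. => #  t=0,i=9
  [3] ...## => .  t=7,i=4
  [2] ...#. => .  t=6,i=3
  [1] ....# => #  t=7,i=3
  [0] ..... => .  t=7,i=1
  bits 10110010011010001010111011010010 = 2993204946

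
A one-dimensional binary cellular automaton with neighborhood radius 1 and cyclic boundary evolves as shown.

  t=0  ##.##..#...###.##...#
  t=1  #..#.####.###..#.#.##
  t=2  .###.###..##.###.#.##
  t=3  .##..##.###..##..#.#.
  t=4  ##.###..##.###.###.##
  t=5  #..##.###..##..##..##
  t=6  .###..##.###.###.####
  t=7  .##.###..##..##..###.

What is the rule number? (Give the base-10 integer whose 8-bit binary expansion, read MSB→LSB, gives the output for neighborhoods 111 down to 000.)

158

  ### -> #   bit 7 = 1  t=0,i=0
  ##. -> .   bit 6 = 0  t=0,i=1
  #.# -> .   bit 5 = 0  t=0,i=2
  #.. -> #   bit 4 = 1  t=0,i=5
  .## -> #   bit 3 = 1  t=0,i=3
  .#. -> #   bit 2 = 1  t=0,i=7
  ..# -> #   bit 1 = 1  t=0,i=6
  ... -> .   bit 0 = 0  t=0,i=9
  bits 10011110 = 158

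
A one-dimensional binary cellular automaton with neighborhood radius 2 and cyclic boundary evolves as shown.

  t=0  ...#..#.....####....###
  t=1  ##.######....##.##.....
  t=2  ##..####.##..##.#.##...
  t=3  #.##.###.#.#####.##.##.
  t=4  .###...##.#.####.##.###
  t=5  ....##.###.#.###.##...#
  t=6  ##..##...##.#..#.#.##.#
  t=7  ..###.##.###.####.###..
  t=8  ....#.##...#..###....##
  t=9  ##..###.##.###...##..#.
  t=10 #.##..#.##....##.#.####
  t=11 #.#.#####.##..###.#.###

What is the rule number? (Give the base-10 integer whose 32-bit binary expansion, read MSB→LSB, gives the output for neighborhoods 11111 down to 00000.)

3880759152

  nb #####: next=#  (t=1,i=5, bit31=1)
  nb ####.: next=#  (t=0,i=14, bit30=1)
  nb ###.#: next=#  (t=2,i=7, bit29=1)
  nb ###..: next=.  (t=0,i=15, bit28=0)
  nb ##.##: next=.  (t=1,i=2, bit27=0)
  nb ##.#.: next=#  (t=2,i=15, bit26=1)
  nb ##..#: next=#  (t=2,i=2, bit25=1)
  nb ##...: next=#  (t=0,i=0, bit24=1)
  nb #.###: next=.  (t=1,i=3, bit23=0)
  nb #.##.: next=#  (t=1,i=16, bit22=1)
  nb #.#.#: next=.  (t=2,i=16, bit21=0)
  nb #.#..: next=.  (t=6,i=12, bit20=0)
  nb #..##: next=#  (t=2,i=3, bit19=1)
  nb #..#.: next=#  (t=0,i=5, bit18=1)
  nb #...#: next=#  (t=0,i=1, bit17=1)
  nb #....: next=#  (t=0,i=8, bit16=1)
  nb .####: next=#  (t=0,i=13, bit15=1)
  nb .###.: next=.  (t=0,i=21, bit14=0)
  nb .##.#: next=#  (t=1,i=1, bit13=1)
  nb .##..: next=.  (t=1,i=17, bit12=0)
  nb .#.##: next=#  (t=2,i=17, bit11=1)
  nb .#.#.: next=#  (t=6,i=16, bit10=1)
  nb .#..#: next=#  (t=0,i=4, bit9=1)
  nb .#...: next=#  (t=0,i=7, bit8=1)
  nb ..###: next=.  (t=0,i=12, bit7=0)
  nb ..##.: next=#  (t=1,i=0, bit6=1)
  nb ..#.#: next=#  (t=6,i=15, bit5=1)
  nb ..#..: next=#  (t=0,i=3, bit4=1)
  nb ...##: next=.  (t=0,i=11, bit3=0)
  nb ...#.: next=.  (t=0,i=2, bit2=0)
  nb ....#: next=.  (t=0,i=10, bit1=0)
  nb .....: next=.  (t=0,i=9, bit0=0)
  bits 11100111010011111010111101110000 = 3880759152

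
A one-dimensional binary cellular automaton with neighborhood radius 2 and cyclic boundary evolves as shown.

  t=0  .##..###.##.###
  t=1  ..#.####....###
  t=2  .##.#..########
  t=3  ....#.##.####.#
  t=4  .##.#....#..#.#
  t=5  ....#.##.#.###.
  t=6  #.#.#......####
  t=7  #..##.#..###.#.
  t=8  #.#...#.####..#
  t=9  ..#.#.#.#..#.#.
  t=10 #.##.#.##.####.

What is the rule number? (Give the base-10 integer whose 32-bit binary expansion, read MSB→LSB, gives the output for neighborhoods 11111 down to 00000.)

  nb #####: next=#  (t=2,i=9, bit31=1)
  nb ####.: next=.  (t=1,i=6, bit30=0)
  nb ###.#: next=#  (t=0,i=7, bit29=1)
  nb ###..: next=#  (t=1,i=7, bit28=1)
  nb ##.##: next=.  (t=0,i=0, bit27=0)
  nb ##.#.: next=.  (t=2,i=3, bit26=0)
  nb ##..#: next=.  (t=0,i=3, bit25=0)
  nb ##...: next=#  (t=1,i=8, bit24=1)
  nb #.###: next=#  (t=0,i=12, bit23=1)
  nb #.##.: next=.  (t=0,i=1, bit22=0)
  nb #.#.#: next=.  (t=4,i=14, bit21=0)
  nb #.#..: next=#  (t=2,i=4, bit20=1)
  nb #..##: next=#  (t=0,i=4, bit19=1)
  nb #..#.: next=#  (t=1,i=1, bit18=1)
  nb #...#: next=#  (t=8,i=4, bit17=1)
  nb #....: next=#  (t=1,i=9, bit16=1)
  nb .####: next=.  (t=1,i=5, bit15=0)
  nb .###.: next=#  (t=0,i=6, bit14=1)
  nb .##.#: next=.  (t=0,i=10, bit13=0)
  nb .##..: next=#  (t=0,i=2, bit12=1)
  nb .#.##: next=.  (t=1,i=3, bit11=0)
  nb .#.#.: next=#  (t=4,i=13, bit10=1)
  nb .#..#: next=.  (t=2,i=5, bit9=0)
  nb .#...: next=.  (t=3,i=0, bit8=0)
  nb ..###: next=#  (t=0,i=5, bit7=1)
  nb ..##.: next=.  (t=7,i=3, bit6=0)
  nb ..#.#: next=#  (t=1,i=2, bit5=1)
  nb ..#..: next=#  (t=4,i=9, bit4=1)
  nb ...##: next=#  (t=1,i=11, bit3=1)
  nb ...#.: next=.  (t=3,i=3, bit2=0)
  nb ....#: next=#  (t=1,i=10, bit1=1)
  nb .....: next=.  (t=5,i=1, bit0=0)
  bits 10110001100111110101010010111010 = 2980009146

2980009146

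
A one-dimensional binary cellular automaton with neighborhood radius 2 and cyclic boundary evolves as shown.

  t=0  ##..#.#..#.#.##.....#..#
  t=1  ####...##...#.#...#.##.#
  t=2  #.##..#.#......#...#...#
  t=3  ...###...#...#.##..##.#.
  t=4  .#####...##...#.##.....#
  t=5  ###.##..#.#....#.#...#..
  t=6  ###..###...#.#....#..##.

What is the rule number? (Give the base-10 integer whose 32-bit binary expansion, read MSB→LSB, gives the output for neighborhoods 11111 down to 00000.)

1921309594

  nb #####: next=.  (t=1,i=1, bit31=0)
  nb ####.: next=#  (t=1,i=2, bit30=1)
  nb ###.#: next=#  (t=5,i=2, bit29=1)
  nb ###..: next=#  (t=0,i=1, bit28=1)
  nb ##.##: next=.  (t=1,i=22, bit27=0)
  nb ##.#.: next=.  (t=3,i=21, bit26=0)
  nb ##..#: next=#  (t=0,i=2, bit25=1)
  nb ##...: next=.  (t=0,i=15, bit24=0)
  nb #.###: next=#  (t=1,i=23, bit23=1)
  nb #.##.: next=.  (t=0,i=13, bit22=0)
  nb #.#.#: next=.  (t=0,i=11, bit21=0)
  nb #.#..: next=.  (t=0,i=6, bit20=0)
  nb #..##: next=.  (t=0,i=22, bit19=0)
  nb #..#.: next=#  (t=0,i=3, bit18=1)
  nb #...#: next=.  (t=1,i=5, bit17=0)
  nb #....: next=.  (t=0,i=16, bit16=0)
  nb .####: next=#  (t=1,i=0, bit15=1)
  nb .###.: next=#  (t=0,i=0, bit14=1)
  nb .##.#: next=.  (t=1,i=21, bit13=0)
  nb .##..: next=#  (t=0,i=14, bit12=1)
  nb .#.##: next=#  (t=0,i=12, bit11=1)
  nb .#.#.: next=.  (t=0,i=5, bit10=0)
  nb .#..#: next=#  (t=0,i=7, bit9=1)
  nb .#...: next=#  (t=1,i=15, bit8=1)
  nb ..###: next=#  (t=0,i=23, bit7=1)
  nb ..##.: next=.  (t=1,i=7, bit6=0)
  nb ..#.#: next=.  (t=0,i=4, bit5=0)
  nb ..#..: next=#  (t=0,i=20, bit4=1)
  nb ...##: next=#  (t=1,i=6, bit3=1)
  nb ...#.: next=.  (t=0,i=19, bit2=0)
  nb ....#: next=#  (t=0,i=18, bit1=1)
  nb .....: next=.  (t=0,i=17, bit0=0)
  bits 01110010100001001101101110011010 = 1921309594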